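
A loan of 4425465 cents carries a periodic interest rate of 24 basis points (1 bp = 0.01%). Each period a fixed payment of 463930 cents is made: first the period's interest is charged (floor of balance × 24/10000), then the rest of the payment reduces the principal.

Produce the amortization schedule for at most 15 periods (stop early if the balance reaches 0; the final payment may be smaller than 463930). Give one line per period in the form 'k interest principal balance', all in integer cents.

1. interest=⌊4425465·24/10000⌋=10621; principal=463930-10621=453309; balance=4425465-453309=3972156
2. interest=⌊3972156·24/10000⌋=9533; principal=463930-9533=454397; balance=3972156-454397=3517759
3. interest=⌊3517759·24/10000⌋=8442; principal=463930-8442=455488; balance=3517759-455488=3062271
4. interest=⌊3062271·24/10000⌋=7349; principal=463930-7349=456581; balance=3062271-456581=2605690
5. interest=⌊2605690·24/10000⌋=6253; principal=463930-6253=457677; balance=2605690-457677=2148013
6. interest=⌊2148013·24/10000⌋=5155; principal=463930-5155=458775; balance=2148013-458775=1689238
7. interest=⌊1689238·24/10000⌋=4054; principal=463930-4054=459876; balance=1689238-459876=1229362
8. interest=⌊1229362·24/10000⌋=2950; principal=463930-2950=460980; balance=1229362-460980=768382
9. interest=⌊768382·24/10000⌋=1844; principal=463930-1844=462086; balance=768382-462086=306296
10. interest=⌊306296·24/10000⌋=735; principal=min(463930-735,306296)=306296; balance=306296-306296=0

1 10621 453309 3972156
2 9533 454397 3517759
3 8442 455488 3062271
4 7349 456581 2605690
5 6253 457677 2148013
6 5155 458775 1689238
7 4054 459876 1229362
8 2950 460980 768382
9 1844 462086 306296
10 735 306296 0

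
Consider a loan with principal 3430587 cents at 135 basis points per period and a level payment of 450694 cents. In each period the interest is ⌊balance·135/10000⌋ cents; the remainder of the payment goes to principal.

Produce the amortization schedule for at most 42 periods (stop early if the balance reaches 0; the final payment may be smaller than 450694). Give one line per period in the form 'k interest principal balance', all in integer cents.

1. interest=⌊3430587·135/10000⌋=46312; principal=450694-46312=404382; balance=3430587-404382=3026205
2. interest=⌊3026205·135/10000⌋=40853; principal=450694-40853=409841; balance=3026205-409841=2616364
3. interest=⌊2616364·135/10000⌋=35320; principal=450694-35320=415374; balance=2616364-415374=2200990
4. interest=⌊2200990·135/10000⌋=29713; principal=450694-29713=420981; balance=2200990-420981=1780009
5. interest=⌊1780009·135/10000⌋=24030; principal=450694-24030=426664; balance=1780009-426664=1353345
6. interest=⌊1353345·135/10000⌋=18270; principal=450694-18270=432424; balance=1353345-432424=920921
7. interest=⌊920921·135/10000⌋=12432; principal=450694-12432=438262; balance=920921-438262=482659
8. interest=⌊482659·135/10000⌋=6515; principal=450694-6515=444179; balance=482659-444179=38480
9. interest=⌊38480·135/10000⌋=519; principal=min(450694-519,38480)=38480; balance=38480-38480=0

1 46312 404382 3026205
2 40853 409841 2616364
3 35320 415374 2200990
4 29713 420981 1780009
5 24030 426664 1353345
6 18270 432424 920921
7 12432 438262 482659
8 6515 444179 38480
9 519 38480 0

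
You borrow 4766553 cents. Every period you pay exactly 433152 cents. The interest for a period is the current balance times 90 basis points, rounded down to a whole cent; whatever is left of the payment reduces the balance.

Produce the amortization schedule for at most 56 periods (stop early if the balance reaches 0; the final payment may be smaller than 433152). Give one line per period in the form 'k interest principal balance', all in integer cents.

1. interest=⌊4766553·90/10000⌋=42898; principal=433152-42898=390254; balance=4766553-390254=4376299
2. interest=⌊4376299·90/10000⌋=39386; principal=433152-39386=393766; balance=4376299-393766=3982533
3. interest=⌊3982533·90/10000⌋=35842; principal=433152-35842=397310; balance=3982533-397310=3585223
4. interest=⌊3585223·90/10000⌋=32267; principal=433152-32267=400885; balance=3585223-400885=3184338
5. interest=⌊3184338·90/10000⌋=28659; principal=433152-28659=404493; balance=3184338-404493=2779845
6. interest=⌊2779845·90/10000⌋=25018; principal=433152-25018=408134; balance=2779845-408134=2371711
7. interest=⌊2371711·90/10000⌋=21345; principal=433152-21345=411807; balance=2371711-411807=1959904
8. interest=⌊1959904·90/10000⌋=17639; principal=433152-17639=415513; balance=1959904-415513=1544391
9. interest=⌊1544391·90/10000⌋=13899; principal=433152-13899=419253; balance=1544391-419253=1125138
10. interest=⌊1125138·90/10000⌋=10126; principal=433152-10126=423026; balance=1125138-423026=702112
11. interest=⌊702112·90/10000⌋=6319; principal=433152-6319=426833; balance=702112-426833=275279
12. interest=⌊275279·90/10000⌋=2477; principal=min(433152-2477,275279)=275279; balance=275279-275279=0

1 42898 390254 4376299
2 39386 393766 3982533
3 35842 397310 3585223
4 32267 400885 3184338
5 28659 404493 2779845
6 25018 408134 2371711
7 21345 411807 1959904
8 17639 415513 1544391
9 13899 419253 1125138
10 10126 423026 702112
11 6319 426833 275279
12 2477 275279 0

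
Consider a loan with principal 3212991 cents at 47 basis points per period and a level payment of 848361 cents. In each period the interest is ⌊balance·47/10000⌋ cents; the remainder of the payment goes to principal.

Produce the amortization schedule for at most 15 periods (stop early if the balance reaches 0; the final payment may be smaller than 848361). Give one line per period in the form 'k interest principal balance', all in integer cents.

1 15101 833260 2379731
2 11184 837177 1542554
3 7250 841111 701443
4 3296 701443 0

1. interest=⌊3212991·47/10000⌋=15101; principal=848361-15101=833260; balance=3212991-833260=2379731
2. interest=⌊2379731·47/10000⌋=11184; principal=848361-11184=837177; balance=2379731-837177=1542554
3. interest=⌊1542554·47/10000⌋=7250; principal=848361-7250=841111; balance=1542554-841111=701443
4. interest=⌊701443·47/10000⌋=3296; principal=min(848361-3296,701443)=701443; balance=701443-701443=0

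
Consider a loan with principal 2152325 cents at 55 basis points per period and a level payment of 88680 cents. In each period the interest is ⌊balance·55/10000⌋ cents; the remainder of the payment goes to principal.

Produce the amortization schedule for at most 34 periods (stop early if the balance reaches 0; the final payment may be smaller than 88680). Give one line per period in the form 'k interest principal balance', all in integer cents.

1 11837 76843 2075482
2 11415 77265 1998217
3 10990 77690 1920527
4 10562 78118 1842409
5 10133 78547 1763862
6 9701 78979 1684883
7 9266 79414 1605469
8 8830 79850 1525619
9 8390 80290 1445329
10 7949 80731 1364598
11 7505 81175 1283423
12 7058 81622 1201801
13 6609 82071 1119730
14 6158 82522 1037208
15 5704 82976 954232
16 5248 83432 870800
17 4789 83891 786909
18 4327 84353 702556
19 3864 84816 617740
20 3397 85283 532457
21 2928 85752 446705
22 2456 86224 360481
23 1982 86698 273783
24 1505 87175 186608
25 1026 87654 98954
26 544 88136 10818
27 59 10818 0

1. interest=⌊2152325·55/10000⌋=11837; principal=88680-11837=76843; balance=2152325-76843=2075482
2. interest=⌊2075482·55/10000⌋=11415; principal=88680-11415=77265; balance=2075482-77265=1998217
3. interest=⌊1998217·55/10000⌋=10990; principal=88680-10990=77690; balance=1998217-77690=1920527
4. interest=⌊1920527·55/10000⌋=10562; principal=88680-10562=78118; balance=1920527-78118=1842409
5. interest=⌊1842409·55/10000⌋=10133; principal=88680-10133=78547; balance=1842409-78547=1763862
6. interest=⌊1763862·55/10000⌋=9701; principal=88680-9701=78979; balance=1763862-78979=1684883
7. interest=⌊1684883·55/10000⌋=9266; principal=88680-9266=79414; balance=1684883-79414=1605469
8. interest=⌊1605469·55/10000⌋=8830; principal=88680-8830=79850; balance=1605469-79850=1525619
9. interest=⌊1525619·55/10000⌋=8390; principal=88680-8390=80290; balance=1525619-80290=1445329
10. interest=⌊1445329·55/10000⌋=7949; principal=88680-7949=80731; balance=1445329-80731=1364598
11. interest=⌊1364598·55/10000⌋=7505; principal=88680-7505=81175; balance=1364598-81175=1283423
12. interest=⌊1283423·55/10000⌋=7058; principal=88680-7058=81622; balance=1283423-81622=1201801
13. interest=⌊1201801·55/10000⌋=6609; principal=88680-6609=82071; balance=1201801-82071=1119730
14. interest=⌊1119730·55/10000⌋=6158; principal=88680-6158=82522; balance=1119730-82522=1037208
15. interest=⌊1037208·55/10000⌋=5704; principal=88680-5704=82976; balance=1037208-82976=954232
16. interest=⌊954232·55/10000⌋=5248; principal=88680-5248=83432; balance=954232-83432=870800
17. interest=⌊870800·55/10000⌋=4789; principal=88680-4789=83891; balance=870800-83891=786909
18. interest=⌊786909·55/10000⌋=4327; principal=88680-4327=84353; balance=786909-84353=702556
19. interest=⌊702556·55/10000⌋=3864; principal=88680-3864=84816; balance=702556-84816=617740
20. interest=⌊617740·55/10000⌋=3397; principal=88680-3397=85283; balance=617740-85283=532457
21. interest=⌊532457·55/10000⌋=2928; principal=88680-2928=85752; balance=532457-85752=446705
22. interest=⌊446705·55/10000⌋=2456; principal=88680-2456=86224; balance=446705-86224=360481
23. interest=⌊360481·55/10000⌋=1982; principal=88680-1982=86698; balance=360481-86698=273783
24. interest=⌊273783·55/10000⌋=1505; principal=88680-1505=87175; balance=273783-87175=186608
25. interest=⌊186608·55/10000⌋=1026; principal=88680-1026=87654; balance=186608-87654=98954
26. interest=⌊98954·55/10000⌋=544; principal=88680-544=88136; balance=98954-88136=10818
27. interest=⌊10818·55/10000⌋=59; principal=min(88680-59,10818)=10818; balance=10818-10818=0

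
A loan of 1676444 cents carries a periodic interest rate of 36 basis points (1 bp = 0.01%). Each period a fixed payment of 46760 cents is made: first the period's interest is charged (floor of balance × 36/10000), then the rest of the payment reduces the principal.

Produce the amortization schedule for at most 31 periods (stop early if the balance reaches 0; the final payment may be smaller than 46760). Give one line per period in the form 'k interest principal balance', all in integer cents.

1 6035 40725 1635719
2 5888 40872 1594847
3 5741 41019 1553828
4 5593 41167 1512661
5 5445 41315 1471346
6 5296 41464 1429882
7 5147 41613 1388269
8 4997 41763 1346506
9 4847 41913 1304593
10 4696 42064 1262529
11 4545 42215 1220314
12 4393 42367 1177947
13 4240 42520 1135427
14 4087 42673 1092754
15 3933 42827 1049927
16 3779 42981 1006946
17 3625 43135 963811
18 3469 43291 920520
19 3313 43447 877073
20 3157 43603 833470
21 3000 43760 789710
22 2842 43918 745792
23 2684 44076 701716
24 2526 44234 657482
25 2366 44394 613088
26 2207 44553 568535
27 2046 44714 523821
28 1885 44875 478946
29 1724 45036 433910
30 1562 45198 388712
31 1399 45361 343351

1. interest=⌊1676444·36/10000⌋=6035; principal=46760-6035=40725; balance=1676444-40725=1635719
2. interest=⌊1635719·36/10000⌋=5888; principal=46760-5888=40872; balance=1635719-40872=1594847
3. interest=⌊1594847·36/10000⌋=5741; principal=46760-5741=41019; balance=1594847-41019=1553828
4. interest=⌊1553828·36/10000⌋=5593; principal=46760-5593=41167; balance=1553828-41167=1512661
5. interest=⌊1512661·36/10000⌋=5445; principal=46760-5445=41315; balance=1512661-41315=1471346
6. interest=⌊1471346·36/10000⌋=5296; principal=46760-5296=41464; balance=1471346-41464=1429882
7. interest=⌊1429882·36/10000⌋=5147; principal=46760-5147=41613; balance=1429882-41613=1388269
8. interest=⌊1388269·36/10000⌋=4997; principal=46760-4997=41763; balance=1388269-41763=1346506
9. interest=⌊1346506·36/10000⌋=4847; principal=46760-4847=41913; balance=1346506-41913=1304593
10. interest=⌊1304593·36/10000⌋=4696; principal=46760-4696=42064; balance=1304593-42064=1262529
11. interest=⌊1262529·36/10000⌋=4545; principal=46760-4545=42215; balance=1262529-42215=1220314
12. interest=⌊1220314·36/10000⌋=4393; principal=46760-4393=42367; balance=1220314-42367=1177947
13. interest=⌊1177947·36/10000⌋=4240; principal=46760-4240=42520; balance=1177947-42520=1135427
14. interest=⌊1135427·36/10000⌋=4087; principal=46760-4087=42673; balance=1135427-42673=1092754
15. interest=⌊1092754·36/10000⌋=3933; principal=46760-3933=42827; balance=1092754-42827=1049927
16. interest=⌊1049927·36/10000⌋=3779; principal=46760-3779=42981; balance=1049927-42981=1006946
17. interest=⌊1006946·36/10000⌋=3625; principal=46760-3625=43135; balance=1006946-43135=963811
18. interest=⌊963811·36/10000⌋=3469; principal=46760-3469=43291; balance=963811-43291=920520
19. interest=⌊920520·36/10000⌋=3313; principal=46760-3313=43447; balance=920520-43447=877073
20. interest=⌊877073·36/10000⌋=3157; principal=46760-3157=43603; balance=877073-43603=833470
21. interest=⌊833470·36/10000⌋=3000; principal=46760-3000=43760; balance=833470-43760=789710
22. interest=⌊789710·36/10000⌋=2842; principal=46760-2842=43918; balance=789710-43918=745792
23. interest=⌊745792·36/10000⌋=2684; principal=46760-2684=44076; balance=745792-44076=701716
24. interest=⌊701716·36/10000⌋=2526; principal=46760-2526=44234; balance=701716-44234=657482
25. interest=⌊657482·36/10000⌋=2366; principal=46760-2366=44394; balance=657482-44394=613088
26. interest=⌊613088·36/10000⌋=2207; principal=46760-2207=44553; balance=613088-44553=568535
27. interest=⌊568535·36/10000⌋=2046; principal=46760-2046=44714; balance=568535-44714=523821
28. interest=⌊523821·36/10000⌋=1885; principal=46760-1885=44875; balance=523821-44875=478946
29. interest=⌊478946·36/10000⌋=1724; principal=46760-1724=45036; balance=478946-45036=433910
30. interest=⌊433910·36/10000⌋=1562; principal=46760-1562=45198; balance=433910-45198=388712
31. interest=⌊388712·36/10000⌋=1399; principal=46760-1399=45361; balance=388712-45361=343351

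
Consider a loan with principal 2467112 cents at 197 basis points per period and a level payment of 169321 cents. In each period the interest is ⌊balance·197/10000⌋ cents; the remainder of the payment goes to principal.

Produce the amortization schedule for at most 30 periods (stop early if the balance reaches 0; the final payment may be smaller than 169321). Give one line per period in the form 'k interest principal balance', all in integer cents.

1. interest=⌊2467112·197/10000⌋=48602; principal=169321-48602=120719; balance=2467112-120719=2346393
2. interest=⌊2346393·197/10000⌋=46223; principal=169321-46223=123098; balance=2346393-123098=2223295
3. interest=⌊2223295·197/10000⌋=43798; principal=169321-43798=125523; balance=2223295-125523=2097772
4. interest=⌊2097772·197/10000⌋=41326; principal=169321-41326=127995; balance=2097772-127995=1969777
5. interest=⌊1969777·197/10000⌋=38804; principal=169321-38804=130517; balance=1969777-130517=1839260
6. interest=⌊1839260·197/10000⌋=36233; principal=169321-36233=133088; balance=1839260-133088=1706172
7. interest=⌊1706172·197/10000⌋=33611; principal=169321-33611=135710; balance=1706172-135710=1570462
8. interest=⌊1570462·197/10000⌋=30938; principal=169321-30938=138383; balance=1570462-138383=1432079
9. interest=⌊1432079·197/10000⌋=28211; principal=169321-28211=141110; balance=1432079-141110=1290969
10. interest=⌊1290969·197/10000⌋=25432; principal=169321-25432=143889; balance=1290969-143889=1147080
11. interest=⌊1147080·197/10000⌋=22597; principal=169321-22597=146724; balance=1147080-146724=1000356
12. interest=⌊1000356·197/10000⌋=19707; principal=169321-19707=149614; balance=1000356-149614=850742
13. interest=⌊850742·197/10000⌋=16759; principal=169321-16759=152562; balance=850742-152562=698180
14. interest=⌊698180·197/10000⌋=13754; principal=169321-13754=155567; balance=698180-155567=542613
15. interest=⌊542613·197/10000⌋=10689; principal=169321-10689=158632; balance=542613-158632=383981
16. interest=⌊383981·197/10000⌋=7564; principal=169321-7564=161757; balance=383981-161757=222224
17. interest=⌊222224·197/10000⌋=4377; principal=169321-4377=164944; balance=222224-164944=57280
18. interest=⌊57280·197/10000⌋=1128; principal=min(169321-1128,57280)=57280; balance=57280-57280=0

1 48602 120719 2346393
2 46223 123098 2223295
3 43798 125523 2097772
4 41326 127995 1969777
5 38804 130517 1839260
6 36233 133088 1706172
7 33611 135710 1570462
8 30938 138383 1432079
9 28211 141110 1290969
10 25432 143889 1147080
11 22597 146724 1000356
12 19707 149614 850742
13 16759 152562 698180
14 13754 155567 542613
15 10689 158632 383981
16 7564 161757 222224
17 4377 164944 57280
18 1128 57280 0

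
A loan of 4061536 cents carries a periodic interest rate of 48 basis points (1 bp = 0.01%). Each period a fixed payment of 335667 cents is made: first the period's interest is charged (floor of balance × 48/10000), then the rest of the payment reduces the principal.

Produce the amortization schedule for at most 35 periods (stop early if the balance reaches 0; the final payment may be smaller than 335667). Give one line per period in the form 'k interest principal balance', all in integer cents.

1. interest=⌊4061536·48/10000⌋=19495; principal=335667-19495=316172; balance=4061536-316172=3745364
2. interest=⌊3745364·48/10000⌋=17977; principal=335667-17977=317690; balance=3745364-317690=3427674
3. interest=⌊3427674·48/10000⌋=16452; principal=335667-16452=319215; balance=3427674-319215=3108459
4. interest=⌊3108459·48/10000⌋=14920; principal=335667-14920=320747; balance=3108459-320747=2787712
5. interest=⌊2787712·48/10000⌋=13381; principal=335667-13381=322286; balance=2787712-322286=2465426
6. interest=⌊2465426·48/10000⌋=11834; principal=335667-11834=323833; balance=2465426-323833=2141593
7. interest=⌊2141593·48/10000⌋=10279; principal=335667-10279=325388; balance=2141593-325388=1816205
8. interest=⌊1816205·48/10000⌋=8717; principal=335667-8717=326950; balance=1816205-326950=1489255
9. interest=⌊1489255·48/10000⌋=7148; principal=335667-7148=328519; balance=1489255-328519=1160736
10. interest=⌊1160736·48/10000⌋=5571; principal=335667-5571=330096; balance=1160736-330096=830640
11. interest=⌊830640·48/10000⌋=3987; principal=335667-3987=331680; balance=830640-331680=498960
12. interest=⌊498960·48/10000⌋=2395; principal=335667-2395=333272; balance=498960-333272=165688
13. interest=⌊165688·48/10000⌋=795; principal=min(335667-795,165688)=165688; balance=165688-165688=0

1 19495 316172 3745364
2 17977 317690 3427674
3 16452 319215 3108459
4 14920 320747 2787712
5 13381 322286 2465426
6 11834 323833 2141593
7 10279 325388 1816205
8 8717 326950 1489255
9 7148 328519 1160736
10 5571 330096 830640
11 3987 331680 498960
12 2395 333272 165688
13 795 165688 0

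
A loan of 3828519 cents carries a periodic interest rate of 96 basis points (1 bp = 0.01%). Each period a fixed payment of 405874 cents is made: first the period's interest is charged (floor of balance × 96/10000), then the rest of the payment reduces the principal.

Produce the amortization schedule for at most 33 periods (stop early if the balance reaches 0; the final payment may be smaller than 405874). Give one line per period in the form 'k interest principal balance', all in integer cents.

1. interest=⌊3828519·96/10000⌋=36753; principal=405874-36753=369121; balance=3828519-369121=3459398
2. interest=⌊3459398·96/10000⌋=33210; principal=405874-33210=372664; balance=3459398-372664=3086734
3. interest=⌊3086734·96/10000⌋=29632; principal=405874-29632=376242; balance=3086734-376242=2710492
4. interest=⌊2710492·96/10000⌋=26020; principal=405874-26020=379854; balance=2710492-379854=2330638
5. interest=⌊2330638·96/10000⌋=22374; principal=405874-22374=383500; balance=2330638-383500=1947138
6. interest=⌊1947138·96/10000⌋=18692; principal=405874-18692=387182; balance=1947138-387182=1559956
7. interest=⌊1559956·96/10000⌋=14975; principal=405874-14975=390899; balance=1559956-390899=1169057
8. interest=⌊1169057·96/10000⌋=11222; principal=405874-11222=394652; balance=1169057-394652=774405
9. interest=⌊774405·96/10000⌋=7434; principal=405874-7434=398440; balance=774405-398440=375965
10. interest=⌊375965·96/10000⌋=3609; principal=min(405874-3609,375965)=375965; balance=375965-375965=0

1 36753 369121 3459398
2 33210 372664 3086734
3 29632 376242 2710492
4 26020 379854 2330638
5 22374 383500 1947138
6 18692 387182 1559956
7 14975 390899 1169057
8 11222 394652 774405
9 7434 398440 375965
10 3609 375965 0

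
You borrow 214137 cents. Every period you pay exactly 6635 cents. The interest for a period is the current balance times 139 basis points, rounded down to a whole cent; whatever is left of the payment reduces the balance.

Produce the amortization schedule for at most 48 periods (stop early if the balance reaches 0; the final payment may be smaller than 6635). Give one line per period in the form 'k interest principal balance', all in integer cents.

1. interest=⌊214137·139/10000⌋=2976; principal=6635-2976=3659; balance=214137-3659=210478
2. interest=⌊210478·139/10000⌋=2925; principal=6635-2925=3710; balance=210478-3710=206768
3. interest=⌊206768·139/10000⌋=2874; principal=6635-2874=3761; balance=206768-3761=203007
4. interest=⌊203007·139/10000⌋=2821; principal=6635-2821=3814; balance=203007-3814=199193
5. interest=⌊199193·139/10000⌋=2768; principal=6635-2768=3867; balance=199193-3867=195326
6. interest=⌊195326·139/10000⌋=2715; principal=6635-2715=3920; balance=195326-3920=191406
7. interest=⌊191406·139/10000⌋=2660; principal=6635-2660=3975; balance=191406-3975=187431
8. interest=⌊187431·139/10000⌋=2605; principal=6635-2605=4030; balance=187431-4030=183401
9. interest=⌊183401·139/10000⌋=2549; principal=6635-2549=4086; balance=183401-4086=179315
10. interest=⌊179315·139/10000⌋=2492; principal=6635-2492=4143; balance=179315-4143=175172
11. interest=⌊175172·139/10000⌋=2434; principal=6635-2434=4201; balance=175172-4201=170971
12. interest=⌊170971·139/10000⌋=2376; principal=6635-2376=4259; balance=170971-4259=166712
13. interest=⌊166712·139/10000⌋=2317; principal=6635-2317=4318; balance=166712-4318=162394
14. interest=⌊162394·139/10000⌋=2257; principal=6635-2257=4378; balance=162394-4378=158016
15. interest=⌊158016·139/10000⌋=2196; principal=6635-2196=4439; balance=158016-4439=153577
16. interest=⌊153577·139/10000⌋=2134; principal=6635-2134=4501; balance=153577-4501=149076
17. interest=⌊149076·139/10000⌋=2072; principal=6635-2072=4563; balance=149076-4563=144513
18. interest=⌊144513·139/10000⌋=2008; principal=6635-2008=4627; balance=144513-4627=139886
19. interest=⌊139886·139/10000⌋=1944; principal=6635-1944=4691; balance=139886-4691=135195
20. interest=⌊135195·139/10000⌋=1879; principal=6635-1879=4756; balance=135195-4756=130439
21. interest=⌊130439·139/10000⌋=1813; principal=6635-1813=4822; balance=130439-4822=125617
22. interest=⌊125617·139/10000⌋=1746; principal=6635-1746=4889; balance=125617-4889=120728
23. interest=⌊120728·139/10000⌋=1678; principal=6635-1678=4957; balance=120728-4957=115771
24. interest=⌊115771·139/10000⌋=1609; principal=6635-1609=5026; balance=115771-5026=110745
25. interest=⌊110745·139/10000⌋=1539; principal=6635-1539=5096; balance=110745-5096=105649
26. interest=⌊105649·139/10000⌋=1468; principal=6635-1468=5167; balance=105649-5167=100482
27. interest=⌊100482·139/10000⌋=1396; principal=6635-1396=5239; balance=100482-5239=95243
28. interest=⌊95243·139/10000⌋=1323; principal=6635-1323=5312; balance=95243-5312=89931
29. interest=⌊89931·139/10000⌋=1250; principal=6635-1250=5385; balance=89931-5385=84546
30. interest=⌊84546·139/10000⌋=1175; principal=6635-1175=5460; balance=84546-5460=79086
31. interest=⌊79086·139/10000⌋=1099; principal=6635-1099=5536; balance=79086-5536=73550
32. interest=⌊73550·139/10000⌋=1022; principal=6635-1022=5613; balance=73550-5613=67937
33. interest=⌊67937·139/10000⌋=944; principal=6635-944=5691; balance=67937-5691=62246
34. interest=⌊62246·139/10000⌋=865; principal=6635-865=5770; balance=62246-5770=56476
35. interest=⌊56476·139/10000⌋=785; principal=6635-785=5850; balance=56476-5850=50626
36. interest=⌊50626·139/10000⌋=703; principal=6635-703=5932; balance=50626-5932=44694
37. interest=⌊44694·139/10000⌋=621; principal=6635-621=6014; balance=44694-6014=38680
38. interest=⌊38680·139/10000⌋=537; principal=6635-537=6098; balance=38680-6098=32582
39. interest=⌊32582·139/10000⌋=452; principal=6635-452=6183; balance=32582-6183=26399
40. interest=⌊26399·139/10000⌋=366; principal=6635-366=6269; balance=26399-6269=20130
41. interest=⌊20130·139/10000⌋=279; principal=6635-279=6356; balance=20130-6356=13774
42. interest=⌊13774·139/10000⌋=191; principal=6635-191=6444; balance=13774-6444=7330
43. interest=⌊7330·139/10000⌋=101; principal=6635-101=6534; balance=7330-6534=796
44. interest=⌊796·139/10000⌋=11; principal=min(6635-11,796)=796; balance=796-796=0

1 2976 3659 210478
2 2925 3710 206768
3 2874 3761 203007
4 2821 3814 199193
5 2768 3867 195326
6 2715 3920 191406
7 2660 3975 187431
8 2605 4030 183401
9 2549 4086 179315
10 2492 4143 175172
11 2434 4201 170971
12 2376 4259 166712
13 2317 4318 162394
14 2257 4378 158016
15 2196 4439 153577
16 2134 4501 149076
17 2072 4563 144513
18 2008 4627 139886
19 1944 4691 135195
20 1879 4756 130439
21 1813 4822 125617
22 1746 4889 120728
23 1678 4957 115771
24 1609 5026 110745
25 1539 5096 105649
26 1468 5167 100482
27 1396 5239 95243
28 1323 5312 89931
29 1250 5385 84546
30 1175 5460 79086
31 1099 5536 73550
32 1022 5613 67937
33 944 5691 62246
34 865 5770 56476
35 785 5850 50626
36 703 5932 44694
37 621 6014 38680
38 537 6098 32582
39 452 6183 26399
40 366 6269 20130
41 279 6356 13774
42 191 6444 7330
43 101 6534 796
44 11 796 0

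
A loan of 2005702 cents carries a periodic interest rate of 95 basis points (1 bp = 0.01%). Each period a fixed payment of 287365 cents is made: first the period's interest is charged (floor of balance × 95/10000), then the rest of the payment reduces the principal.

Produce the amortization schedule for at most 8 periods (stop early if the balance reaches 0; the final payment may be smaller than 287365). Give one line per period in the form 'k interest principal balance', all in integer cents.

1. interest=⌊2005702·95/10000⌋=19054; principal=287365-19054=268311; balance=2005702-268311=1737391
2. interest=⌊1737391·95/10000⌋=16505; principal=287365-16505=270860; balance=1737391-270860=1466531
3. interest=⌊1466531·95/10000⌋=13932; principal=287365-13932=273433; balance=1466531-273433=1193098
4. interest=⌊1193098·95/10000⌋=11334; principal=287365-11334=276031; balance=1193098-276031=917067
5. interest=⌊917067·95/10000⌋=8712; principal=287365-8712=278653; balance=917067-278653=638414
6. interest=⌊638414·95/10000⌋=6064; principal=287365-6064=281301; balance=638414-281301=357113
7. interest=⌊357113·95/10000⌋=3392; principal=287365-3392=283973; balance=357113-283973=73140
8. interest=⌊73140·95/10000⌋=694; principal=min(287365-694,73140)=73140; balance=73140-73140=0

1 19054 268311 1737391
2 16505 270860 1466531
3 13932 273433 1193098
4 11334 276031 917067
5 8712 278653 638414
6 6064 281301 357113
7 3392 283973 73140
8 694 73140 0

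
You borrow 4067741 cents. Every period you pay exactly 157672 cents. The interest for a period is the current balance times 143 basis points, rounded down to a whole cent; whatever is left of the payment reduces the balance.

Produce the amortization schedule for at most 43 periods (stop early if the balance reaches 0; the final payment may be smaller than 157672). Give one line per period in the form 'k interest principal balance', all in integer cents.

1 58168 99504 3968237
2 56745 100927 3867310
3 55302 102370 3764940
4 53838 103834 3661106
5 52353 105319 3555787
6 50847 106825 3448962
7 49320 108352 3340610
8 47770 109902 3230708
9 46199 111473 3119235
10 44605 113067 3006168
11 42988 114684 2891484
12 41348 116324 2775160
13 39684 117988 2657172
14 37997 119675 2537497
15 36286 121386 2416111
16 34550 123122 2292989
17 32789 124883 2168106
18 31003 126669 2041437
19 29192 128480 1912957
20 27355 130317 1782640
21 25491 132181 1650459
22 23601 134071 1516388
23 21684 135988 1380400
24 19739 137933 1242467
25 17767 139905 1102562
26 15766 141906 960656
27 13737 143935 816721
28 11679 145993 670728
29 9591 148081 522647
30 7473 150199 372448
31 5326 152346 220102
32 3147 154525 65577
33 937 65577 0

1. interest=⌊4067741·143/10000⌋=58168; principal=157672-58168=99504; balance=4067741-99504=3968237
2. interest=⌊3968237·143/10000⌋=56745; principal=157672-56745=100927; balance=3968237-100927=3867310
3. interest=⌊3867310·143/10000⌋=55302; principal=157672-55302=102370; balance=3867310-102370=3764940
4. interest=⌊3764940·143/10000⌋=53838; principal=157672-53838=103834; balance=3764940-103834=3661106
5. interest=⌊3661106·143/10000⌋=52353; principal=157672-52353=105319; balance=3661106-105319=3555787
6. interest=⌊3555787·143/10000⌋=50847; principal=157672-50847=106825; balance=3555787-106825=3448962
7. interest=⌊3448962·143/10000⌋=49320; principal=157672-49320=108352; balance=3448962-108352=3340610
8. interest=⌊3340610·143/10000⌋=47770; principal=157672-47770=109902; balance=3340610-109902=3230708
9. interest=⌊3230708·143/10000⌋=46199; principal=157672-46199=111473; balance=3230708-111473=3119235
10. interest=⌊3119235·143/10000⌋=44605; principal=157672-44605=113067; balance=3119235-113067=3006168
11. interest=⌊3006168·143/10000⌋=42988; principal=157672-42988=114684; balance=3006168-114684=2891484
12. interest=⌊2891484·143/10000⌋=41348; principal=157672-41348=116324; balance=2891484-116324=2775160
13. interest=⌊2775160·143/10000⌋=39684; principal=157672-39684=117988; balance=2775160-117988=2657172
14. interest=⌊2657172·143/10000⌋=37997; principal=157672-37997=119675; balance=2657172-119675=2537497
15. interest=⌊2537497·143/10000⌋=36286; principal=157672-36286=121386; balance=2537497-121386=2416111
16. interest=⌊2416111·143/10000⌋=34550; principal=157672-34550=123122; balance=2416111-123122=2292989
17. interest=⌊2292989·143/10000⌋=32789; principal=157672-32789=124883; balance=2292989-124883=2168106
18. interest=⌊2168106·143/10000⌋=31003; principal=157672-31003=126669; balance=2168106-126669=2041437
19. interest=⌊2041437·143/10000⌋=29192; principal=157672-29192=128480; balance=2041437-128480=1912957
20. interest=⌊1912957·143/10000⌋=27355; principal=157672-27355=130317; balance=1912957-130317=1782640
21. interest=⌊1782640·143/10000⌋=25491; principal=157672-25491=132181; balance=1782640-132181=1650459
22. interest=⌊1650459·143/10000⌋=23601; principal=157672-23601=134071; balance=1650459-134071=1516388
23. interest=⌊1516388·143/10000⌋=21684; principal=157672-21684=135988; balance=1516388-135988=1380400
24. interest=⌊1380400·143/10000⌋=19739; principal=157672-19739=137933; balance=1380400-137933=1242467
25. interest=⌊1242467·143/10000⌋=17767; principal=157672-17767=139905; balance=1242467-139905=1102562
26. interest=⌊1102562·143/10000⌋=15766; principal=157672-15766=141906; balance=1102562-141906=960656
27. interest=⌊960656·143/10000⌋=13737; principal=157672-13737=143935; balance=960656-143935=816721
28. interest=⌊816721·143/10000⌋=11679; principal=157672-11679=145993; balance=816721-145993=670728
29. interest=⌊670728·143/10000⌋=9591; principal=157672-9591=148081; balance=670728-148081=522647
30. interest=⌊522647·143/10000⌋=7473; principal=157672-7473=150199; balance=522647-150199=372448
31. interest=⌊372448·143/10000⌋=5326; principal=157672-5326=152346; balance=372448-152346=220102
32. interest=⌊220102·143/10000⌋=3147; principal=157672-3147=154525; balance=220102-154525=65577
33. interest=⌊65577·143/10000⌋=937; principal=min(157672-937,65577)=65577; balance=65577-65577=0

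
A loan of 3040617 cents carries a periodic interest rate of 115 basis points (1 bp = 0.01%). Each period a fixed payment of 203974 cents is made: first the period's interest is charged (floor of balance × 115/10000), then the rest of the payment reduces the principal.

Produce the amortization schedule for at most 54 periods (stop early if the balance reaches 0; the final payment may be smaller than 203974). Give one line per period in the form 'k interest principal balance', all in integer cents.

1 34967 169007 2871610
2 33023 170951 2700659
3 31057 172917 2527742
4 29069 174905 2352837
5 27057 176917 2175920
6 25023 178951 1996969
7 22965 181009 1815960
8 20883 183091 1632869
9 18777 185197 1447672
10 16648 187326 1260346
11 14493 189481 1070865
12 12314 191660 879205
13 10110 193864 685341
14 7881 196093 489248
15 5626 198348 290900
16 3345 200629 90271
17 1038 90271 0

1. interest=⌊3040617·115/10000⌋=34967; principal=203974-34967=169007; balance=3040617-169007=2871610
2. interest=⌊2871610·115/10000⌋=33023; principal=203974-33023=170951; balance=2871610-170951=2700659
3. interest=⌊2700659·115/10000⌋=31057; principal=203974-31057=172917; balance=2700659-172917=2527742
4. interest=⌊2527742·115/10000⌋=29069; principal=203974-29069=174905; balance=2527742-174905=2352837
5. interest=⌊2352837·115/10000⌋=27057; principal=203974-27057=176917; balance=2352837-176917=2175920
6. interest=⌊2175920·115/10000⌋=25023; principal=203974-25023=178951; balance=2175920-178951=1996969
7. interest=⌊1996969·115/10000⌋=22965; principal=203974-22965=181009; balance=1996969-181009=1815960
8. interest=⌊1815960·115/10000⌋=20883; principal=203974-20883=183091; balance=1815960-183091=1632869
9. interest=⌊1632869·115/10000⌋=18777; principal=203974-18777=185197; balance=1632869-185197=1447672
10. interest=⌊1447672·115/10000⌋=16648; principal=203974-16648=187326; balance=1447672-187326=1260346
11. interest=⌊1260346·115/10000⌋=14493; principal=203974-14493=189481; balance=1260346-189481=1070865
12. interest=⌊1070865·115/10000⌋=12314; principal=203974-12314=191660; balance=1070865-191660=879205
13. interest=⌊879205·115/10000⌋=10110; principal=203974-10110=193864; balance=879205-193864=685341
14. interest=⌊685341·115/10000⌋=7881; principal=203974-7881=196093; balance=685341-196093=489248
15. interest=⌊489248·115/10000⌋=5626; principal=203974-5626=198348; balance=489248-198348=290900
16. interest=⌊290900·115/10000⌋=3345; principal=203974-3345=200629; balance=290900-200629=90271
17. interest=⌊90271·115/10000⌋=1038; principal=min(203974-1038,90271)=90271; balance=90271-90271=0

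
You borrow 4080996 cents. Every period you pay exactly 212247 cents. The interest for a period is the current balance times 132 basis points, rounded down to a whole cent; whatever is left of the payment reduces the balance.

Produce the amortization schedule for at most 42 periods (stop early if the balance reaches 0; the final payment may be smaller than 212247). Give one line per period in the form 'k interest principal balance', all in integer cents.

1 53869 158378 3922618
2 51778 160469 3762149
3 49660 162587 3599562
4 47514 164733 3434829
5 45339 166908 3267921
6 43136 169111 3098810
7 40904 171343 2927467
8 38642 173605 2753862
9 36350 175897 2577965
10 34029 178218 2399747
11 31676 180571 2219176
12 29293 182954 2036222
13 26878 185369 1850853
14 24431 187816 1663037
15 21952 190295 1472742
16 19440 192807 1279935
17 16895 195352 1084583
18 14316 197931 886652
19 11703 200544 686108
20 9056 203191 482917
21 6374 205873 277044
22 3656 208591 68453
23 903 68453 0

1. interest=⌊4080996·132/10000⌋=53869; principal=212247-53869=158378; balance=4080996-158378=3922618
2. interest=⌊3922618·132/10000⌋=51778; principal=212247-51778=160469; balance=3922618-160469=3762149
3. interest=⌊3762149·132/10000⌋=49660; principal=212247-49660=162587; balance=3762149-162587=3599562
4. interest=⌊3599562·132/10000⌋=47514; principal=212247-47514=164733; balance=3599562-164733=3434829
5. interest=⌊3434829·132/10000⌋=45339; principal=212247-45339=166908; balance=3434829-166908=3267921
6. interest=⌊3267921·132/10000⌋=43136; principal=212247-43136=169111; balance=3267921-169111=3098810
7. interest=⌊3098810·132/10000⌋=40904; principal=212247-40904=171343; balance=3098810-171343=2927467
8. interest=⌊2927467·132/10000⌋=38642; principal=212247-38642=173605; balance=2927467-173605=2753862
9. interest=⌊2753862·132/10000⌋=36350; principal=212247-36350=175897; balance=2753862-175897=2577965
10. interest=⌊2577965·132/10000⌋=34029; principal=212247-34029=178218; balance=2577965-178218=2399747
11. interest=⌊2399747·132/10000⌋=31676; principal=212247-31676=180571; balance=2399747-180571=2219176
12. interest=⌊2219176·132/10000⌋=29293; principal=212247-29293=182954; balance=2219176-182954=2036222
13. interest=⌊2036222·132/10000⌋=26878; principal=212247-26878=185369; balance=2036222-185369=1850853
14. interest=⌊1850853·132/10000⌋=24431; principal=212247-24431=187816; balance=1850853-187816=1663037
15. interest=⌊1663037·132/10000⌋=21952; principal=212247-21952=190295; balance=1663037-190295=1472742
16. interest=⌊1472742·132/10000⌋=19440; principal=212247-19440=192807; balance=1472742-192807=1279935
17. interest=⌊1279935·132/10000⌋=16895; principal=212247-16895=195352; balance=1279935-195352=1084583
18. interest=⌊1084583·132/10000⌋=14316; principal=212247-14316=197931; balance=1084583-197931=886652
19. interest=⌊886652·132/10000⌋=11703; principal=212247-11703=200544; balance=886652-200544=686108
20. interest=⌊686108·132/10000⌋=9056; principal=212247-9056=203191; balance=686108-203191=482917
21. interest=⌊482917·132/10000⌋=6374; principal=212247-6374=205873; balance=482917-205873=277044
22. interest=⌊277044·132/10000⌋=3656; principal=212247-3656=208591; balance=277044-208591=68453
23. interest=⌊68453·132/10000⌋=903; principal=min(212247-903,68453)=68453; balance=68453-68453=0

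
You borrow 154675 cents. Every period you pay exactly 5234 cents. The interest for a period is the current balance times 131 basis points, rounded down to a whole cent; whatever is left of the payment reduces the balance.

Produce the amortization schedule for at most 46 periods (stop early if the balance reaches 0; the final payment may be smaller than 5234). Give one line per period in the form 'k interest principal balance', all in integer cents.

1 2026 3208 151467
2 1984 3250 148217
3 1941 3293 144924
4 1898 3336 141588
5 1854 3380 138208
6 1810 3424 134784
7 1765 3469 131315
8 1720 3514 127801
9 1674 3560 124241
10 1627 3607 120634
11 1580 3654 116980
12 1532 3702 113278
13 1483 3751 109527
14 1434 3800 105727
15 1385 3849 101878
16 1334 3900 97978
17 1283 3951 94027
18 1231 4003 90024
19 1179 4055 85969
20 1126 4108 81861
21 1072 4162 77699
22 1017 4217 73482
23 962 4272 69210
24 906 4328 64882
25 849 4385 60497
26 792 4442 56055
27 734 4500 51555
28 675 4559 46996
29 615 4619 42377
30 555 4679 37698
31 493 4741 32957
32 431 4803 28154
33 368 4866 23288
34 305 4929 18359
35 240 4994 13365
36 175 5059 8306
37 108 5126 3180
38 41 3180 0

1. interest=⌊154675·131/10000⌋=2026; principal=5234-2026=3208; balance=154675-3208=151467
2. interest=⌊151467·131/10000⌋=1984; principal=5234-1984=3250; balance=151467-3250=148217
3. interest=⌊148217·131/10000⌋=1941; principal=5234-1941=3293; balance=148217-3293=144924
4. interest=⌊144924·131/10000⌋=1898; principal=5234-1898=3336; balance=144924-3336=141588
5. interest=⌊141588·131/10000⌋=1854; principal=5234-1854=3380; balance=141588-3380=138208
6. interest=⌊138208·131/10000⌋=1810; principal=5234-1810=3424; balance=138208-3424=134784
7. interest=⌊134784·131/10000⌋=1765; principal=5234-1765=3469; balance=134784-3469=131315
8. interest=⌊131315·131/10000⌋=1720; principal=5234-1720=3514; balance=131315-3514=127801
9. interest=⌊127801·131/10000⌋=1674; principal=5234-1674=3560; balance=127801-3560=124241
10. interest=⌊124241·131/10000⌋=1627; principal=5234-1627=3607; balance=124241-3607=120634
11. interest=⌊120634·131/10000⌋=1580; principal=5234-1580=3654; balance=120634-3654=116980
12. interest=⌊116980·131/10000⌋=1532; principal=5234-1532=3702; balance=116980-3702=113278
13. interest=⌊113278·131/10000⌋=1483; principal=5234-1483=3751; balance=113278-3751=109527
14. interest=⌊109527·131/10000⌋=1434; principal=5234-1434=3800; balance=109527-3800=105727
15. interest=⌊105727·131/10000⌋=1385; principal=5234-1385=3849; balance=105727-3849=101878
16. interest=⌊101878·131/10000⌋=1334; principal=5234-1334=3900; balance=101878-3900=97978
17. interest=⌊97978·131/10000⌋=1283; principal=5234-1283=3951; balance=97978-3951=94027
18. interest=⌊94027·131/10000⌋=1231; principal=5234-1231=4003; balance=94027-4003=90024
19. interest=⌊90024·131/10000⌋=1179; principal=5234-1179=4055; balance=90024-4055=85969
20. interest=⌊85969·131/10000⌋=1126; principal=5234-1126=4108; balance=85969-4108=81861
21. interest=⌊81861·131/10000⌋=1072; principal=5234-1072=4162; balance=81861-4162=77699
22. interest=⌊77699·131/10000⌋=1017; principal=5234-1017=4217; balance=77699-4217=73482
23. interest=⌊73482·131/10000⌋=962; principal=5234-962=4272; balance=73482-4272=69210
24. interest=⌊69210·131/10000⌋=906; principal=5234-906=4328; balance=69210-4328=64882
25. interest=⌊64882·131/10000⌋=849; principal=5234-849=4385; balance=64882-4385=60497
26. interest=⌊60497·131/10000⌋=792; principal=5234-792=4442; balance=60497-4442=56055
27. interest=⌊56055·131/10000⌋=734; principal=5234-734=4500; balance=56055-4500=51555
28. interest=⌊51555·131/10000⌋=675; principal=5234-675=4559; balance=51555-4559=46996
29. interest=⌊46996·131/10000⌋=615; principal=5234-615=4619; balance=46996-4619=42377
30. interest=⌊42377·131/10000⌋=555; principal=5234-555=4679; balance=42377-4679=37698
31. interest=⌊37698·131/10000⌋=493; principal=5234-493=4741; balance=37698-4741=32957
32. interest=⌊32957·131/10000⌋=431; principal=5234-431=4803; balance=32957-4803=28154
33. interest=⌊28154·131/10000⌋=368; principal=5234-368=4866; balance=28154-4866=23288
34. interest=⌊23288·131/10000⌋=305; principal=5234-305=4929; balance=23288-4929=18359
35. interest=⌊18359·131/10000⌋=240; principal=5234-240=4994; balance=18359-4994=13365
36. interest=⌊13365·131/10000⌋=175; principal=5234-175=5059; balance=13365-5059=8306
37. interest=⌊8306·131/10000⌋=108; principal=5234-108=5126; balance=8306-5126=3180
38. interest=⌊3180·131/10000⌋=41; principal=min(5234-41,3180)=3180; balance=3180-3180=0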